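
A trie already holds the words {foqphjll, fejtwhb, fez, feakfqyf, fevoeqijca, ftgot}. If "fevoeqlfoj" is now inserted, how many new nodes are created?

4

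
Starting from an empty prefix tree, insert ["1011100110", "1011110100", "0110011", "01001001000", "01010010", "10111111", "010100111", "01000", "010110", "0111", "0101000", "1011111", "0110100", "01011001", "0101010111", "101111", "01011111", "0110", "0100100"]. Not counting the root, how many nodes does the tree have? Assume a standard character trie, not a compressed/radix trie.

Count nodes per top-level branch (shared prefixes stored once):
  '0'-branch (01000, 0100100, 01001001000, 0101000, 01010010, 010100111, 0101010111, 010110, 01011001, 01011111, 0110, 0110011, 0110100, 0111): 41 nodes
  '1'-branch (1011100110, 101111, 1011110100, 1011111, 10111111): 17 nodes
Sum: 58

58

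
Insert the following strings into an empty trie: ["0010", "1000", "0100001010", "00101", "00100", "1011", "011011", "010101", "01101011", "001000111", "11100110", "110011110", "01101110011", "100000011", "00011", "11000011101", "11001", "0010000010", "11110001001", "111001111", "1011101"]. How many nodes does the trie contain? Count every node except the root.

Insert word by word; a character creates a node only if that edge doesn't already exist:
  "0010" → 4 new (0, 0, 1, 0)
  "1000" → 4 new (1, 0, 0, 0)
  "0100001010" → prefix "0" already present; 9 new (1, 0, 0, 0, 0, 1, 0, 1, 0)
  "00101" → prefix "0010" already present; 1 new (1)
  "00100" → prefix "0010" already present; 1 new (0)
  "1011" → prefix "10" already present; 2 new (1, 1)
  "011011" → prefix "01" already present; 4 new (1, 0, 1, 1)
  "010101" → prefix "010" already present; 3 new (1, 0, 1)
  "01101011" → prefix "01101" already present; 3 new (0, 1, 1)
  "001000111" → prefix "00100" already present; 4 new (0, 1, 1, 1)
  "11100110" → prefix "1" already present; 7 new (1, 1, 0, 0, 1, 1, 0)
  "110011110" → prefix "11" already present; 7 new (0, 0, 1, 1, 1, 1, 0)
  "01101110011" → prefix "011011" already present; 5 new (1, 0, 0, 1, 1)
  "100000011" → prefix "1000" already present; 5 new (0, 0, 0, 1, 1)
  "00011" → prefix "00" already present; 3 new (0, 1, 1)
  "11000011101" → prefix "1100" already present; 7 new (0, 0, 1, 1, 1, 0, 1)
  "11001" → prefix "11001" already present; 0 new (none)
  "0010000010" → prefix "001000" already present; 4 new (0, 0, 1, 0)
  "11110001001" → prefix "111" already present; 8 new (1, 0, 0, 0, 1, 0, 0, 1)
  "111001111" → prefix "1110011" already present; 2 new (1, 1)
  "1011101" → prefix "1011" already present; 3 new (1, 0, 1)
Total nodes = 4 + 4 + 9 + 1 + 1 + 2 + 4 + 3 + 3 + 4 + 7 + 7 + 5 + 5 + 3 + 7 + 0 + 4 + 8 + 2 + 3 = 86

86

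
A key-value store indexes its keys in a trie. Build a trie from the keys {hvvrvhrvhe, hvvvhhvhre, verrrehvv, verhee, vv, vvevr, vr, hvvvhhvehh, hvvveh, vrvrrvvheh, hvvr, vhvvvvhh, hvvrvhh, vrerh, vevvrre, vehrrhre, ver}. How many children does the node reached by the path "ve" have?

3

Walk "ve" from the root, arriving at one node.
Characters that immediately follow "ve" among the stored strings: {h, r, v}.
That node has 3 child edges.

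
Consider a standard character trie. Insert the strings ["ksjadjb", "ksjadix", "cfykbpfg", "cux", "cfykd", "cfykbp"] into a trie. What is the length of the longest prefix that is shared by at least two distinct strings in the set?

6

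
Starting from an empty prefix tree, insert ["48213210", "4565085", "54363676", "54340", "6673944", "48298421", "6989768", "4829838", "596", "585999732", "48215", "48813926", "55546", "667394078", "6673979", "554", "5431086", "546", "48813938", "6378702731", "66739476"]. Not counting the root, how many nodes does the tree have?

89

Insert word by word; a character creates a node only if that edge doesn't already exist:
  "48213210" → 8 new (4, 8, 2, 1, 3, 2, 1, 0)
  "4565085" → prefix "4" already present; 6 new (5, 6, 5, 0, 8, 5)
  "54363676" → 8 new (5, 4, 3, 6, 3, 6, 7, 6)
  "54340" → prefix "543" already present; 2 new (4, 0)
  "6673944" → 7 new (6, 6, 7, 3, 9, 4, 4)
  "48298421" → prefix "482" already present; 5 new (9, 8, 4, 2, 1)
  "6989768" → prefix "6" already present; 6 new (9, 8, 9, 7, 6, 8)
  "4829838" → prefix "48298" already present; 2 new (3, 8)
  "596" → prefix "5" already present; 2 new (9, 6)
  "585999732" → prefix "5" already present; 8 new (8, 5, 9, 9, 9, 7, 3, 2)
  "48215" → prefix "4821" already present; 1 new (5)
  "48813926" → prefix "48" already present; 6 new (8, 1, 3, 9, 2, 6)
  "55546" → prefix "5" already present; 4 new (5, 5, 4, 6)
  "667394078" → prefix "667394" already present; 3 new (0, 7, 8)
  "6673979" → prefix "66739" already present; 2 new (7, 9)
  "554" → prefix "55" already present; 1 new (4)
  "5431086" → prefix "543" already present; 4 new (1, 0, 8, 6)
  "546" → prefix "54" already present; 1 new (6)
  "48813938" → prefix "488139" already present; 2 new (3, 8)
  "6378702731" → prefix "6" already present; 9 new (3, 7, 8, 7, 0, 2, 7, 3, 1)
  "66739476" → prefix "667394" already present; 2 new (7, 6)
Total nodes = 8 + 6 + 8 + 2 + 7 + 5 + 6 + 2 + 2 + 8 + 1 + 6 + 4 + 3 + 2 + 1 + 4 + 1 + 2 + 9 + 2 = 89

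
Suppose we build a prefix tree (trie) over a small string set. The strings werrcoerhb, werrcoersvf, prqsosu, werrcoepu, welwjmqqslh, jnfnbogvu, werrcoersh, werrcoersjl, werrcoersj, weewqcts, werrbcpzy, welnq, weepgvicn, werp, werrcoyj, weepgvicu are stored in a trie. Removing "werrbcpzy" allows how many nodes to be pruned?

After clearing the end-marker at "werrbcpzy", prune upward until reaching a node still needed by another word.
The suffix "bcpzy" (5 nodes) is used only by "werrbcpzy"; the node for "werr" still has the child "c", so pruning stops there.
Nodes removed: 5

5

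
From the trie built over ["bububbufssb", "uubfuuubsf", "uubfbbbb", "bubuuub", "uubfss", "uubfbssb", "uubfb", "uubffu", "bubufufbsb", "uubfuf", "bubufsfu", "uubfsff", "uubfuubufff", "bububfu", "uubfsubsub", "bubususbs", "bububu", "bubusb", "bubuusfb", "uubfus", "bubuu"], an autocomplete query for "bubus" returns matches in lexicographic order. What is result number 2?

DFS of the "bubus" subtree visits, in order: "bubusb", "bubususbs"
Position 2: bubususbs

bubususbs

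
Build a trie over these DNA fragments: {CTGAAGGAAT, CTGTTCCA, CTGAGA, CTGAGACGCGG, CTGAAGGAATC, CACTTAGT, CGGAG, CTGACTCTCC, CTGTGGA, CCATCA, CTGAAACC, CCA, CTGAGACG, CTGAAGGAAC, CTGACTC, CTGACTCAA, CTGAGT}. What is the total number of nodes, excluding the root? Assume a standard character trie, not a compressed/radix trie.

55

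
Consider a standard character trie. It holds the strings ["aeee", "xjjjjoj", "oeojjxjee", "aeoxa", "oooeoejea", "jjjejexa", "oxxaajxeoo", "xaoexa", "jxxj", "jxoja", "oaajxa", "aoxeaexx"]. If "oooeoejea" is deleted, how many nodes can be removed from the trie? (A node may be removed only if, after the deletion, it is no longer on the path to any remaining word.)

8

After clearing the end-marker at "oooeoejea", prune upward until reaching a node still needed by another word.
The suffix "ooeoejea" (8 nodes) is used only by "oooeoejea"; the node for "o" still has the child "e", so pruning stops there.
Nodes removed: 8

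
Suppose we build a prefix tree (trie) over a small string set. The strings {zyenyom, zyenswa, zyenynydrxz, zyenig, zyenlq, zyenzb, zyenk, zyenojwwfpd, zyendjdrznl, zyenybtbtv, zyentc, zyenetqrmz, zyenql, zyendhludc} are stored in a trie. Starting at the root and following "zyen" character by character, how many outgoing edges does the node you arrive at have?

Follow the path "zyen" to its node, then look at its outgoing edges.
Distinct next characters after "zyen": d, e, i, k, l, o, q, s, t, y, z.
That node has 11 child edges.

11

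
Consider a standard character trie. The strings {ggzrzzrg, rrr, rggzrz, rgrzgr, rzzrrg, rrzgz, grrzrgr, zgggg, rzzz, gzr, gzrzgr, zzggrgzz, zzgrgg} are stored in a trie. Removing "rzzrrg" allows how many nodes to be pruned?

3

Walk "rzzrrg" from the leaf back toward the root, removing each node that no remaining word uses.
The suffix "rrg" (3 nodes) is used only by "rzzrrg"; the node for "rzz" still has the child "z", so pruning stops there.
Nodes removed: 3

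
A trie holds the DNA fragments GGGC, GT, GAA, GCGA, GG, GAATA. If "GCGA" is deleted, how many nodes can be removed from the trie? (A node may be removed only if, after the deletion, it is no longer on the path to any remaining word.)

3

After clearing the end-marker at "GCGA", prune upward until reaching a node still needed by another word.
The suffix "CGA" (3 nodes) is used only by "GCGA"; the node for "G" still has the child "G", so pruning stops there.
Nodes removed: 3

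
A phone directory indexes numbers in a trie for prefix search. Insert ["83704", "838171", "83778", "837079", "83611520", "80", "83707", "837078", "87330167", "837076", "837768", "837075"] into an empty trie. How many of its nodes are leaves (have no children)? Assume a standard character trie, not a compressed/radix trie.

A leaf is a node with no children — equivalently, the end of a word that is not a proper prefix of any other stored word.
Those words: "80", "83611520", "83704", "837075", "837076", "837078", "837079", "837768", "83778", "838171", "87330167"
Leaf count: 11

11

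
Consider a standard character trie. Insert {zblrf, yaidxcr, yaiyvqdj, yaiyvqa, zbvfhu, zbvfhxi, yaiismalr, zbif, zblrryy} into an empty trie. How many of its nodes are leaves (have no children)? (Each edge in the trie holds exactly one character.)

9

A leaf is a node with no children — equivalently, the end of a word that is not a proper prefix of any other stored word.
Those words: "yaidxcr", "yaiismalr", "yaiyvqa", "yaiyvqdj", "zbif", "zblrf", "zblrryy", "zbvfhu", "zbvfhxi"
Leaf count: 9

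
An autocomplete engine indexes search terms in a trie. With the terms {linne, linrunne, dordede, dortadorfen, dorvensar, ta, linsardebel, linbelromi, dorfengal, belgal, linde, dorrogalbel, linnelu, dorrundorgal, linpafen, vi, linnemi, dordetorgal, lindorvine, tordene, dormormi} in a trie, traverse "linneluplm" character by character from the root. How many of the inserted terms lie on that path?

Check each prefix of "linneluplm" against the stored set — each match is an end-marker on the path.
Prefixes of the query that are stored words: "linne", "linnelu"
Count: 2

2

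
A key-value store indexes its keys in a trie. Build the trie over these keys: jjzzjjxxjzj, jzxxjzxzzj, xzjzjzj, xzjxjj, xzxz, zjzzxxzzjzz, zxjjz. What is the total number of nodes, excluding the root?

47

For each word, the new-node count is its length minus the longest prefix already in the trie:
  "jjzzjjxxjzj" → 11 new (j, j, z, z, j, j, x, x, j, z, j)
  "jzxxjzxzzj" → prefix "j" already present; 9 new (z, x, x, j, z, x, z, z, j)
  "xzjzjzj" → 7 new (x, z, j, z, j, z, j)
  "xzjxjj" → prefix "xzj" already present; 3 new (x, j, j)
  "xzxz" → prefix "xz" already present; 2 new (x, z)
  "zjzzxxzzjzz" → 11 new (z, j, z, z, x, x, z, z, j, z, z)
  "zxjjz" → prefix "z" already present; 4 new (x, j, j, z)
Total nodes = 11 + 9 + 7 + 3 + 2 + 11 + 4 = 47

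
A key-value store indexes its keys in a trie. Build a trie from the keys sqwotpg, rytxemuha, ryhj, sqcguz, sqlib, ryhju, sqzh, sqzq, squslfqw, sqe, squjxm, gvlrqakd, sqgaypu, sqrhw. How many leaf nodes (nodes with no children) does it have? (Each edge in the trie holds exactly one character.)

13

Leaves are exactly the stored words that no other stored word extends.
Those words: "gvlrqakd", "ryhju", "rytxemuha", "sqcguz", "sqe", "sqgaypu", "sqlib", "sqrhw", "squjxm", "squslfqw", "sqwotpg", "sqzh", "sqzq"
Leaf count: 13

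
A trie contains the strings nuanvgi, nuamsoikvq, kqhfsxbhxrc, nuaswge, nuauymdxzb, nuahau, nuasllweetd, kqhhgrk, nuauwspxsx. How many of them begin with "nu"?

7

Traverse to the node for "nu", then collect every word in that subtree.
Matches: "nuahau", "nuamsoikvq", "nuanvgi", "nuasllweetd", "nuaswge", "nuauwspxsx", "nuauymdxzb"
Count: 7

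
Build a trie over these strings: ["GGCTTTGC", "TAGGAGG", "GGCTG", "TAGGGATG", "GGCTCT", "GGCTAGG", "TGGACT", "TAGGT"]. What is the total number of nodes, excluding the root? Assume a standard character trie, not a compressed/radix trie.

31

Trie structure (* marks end of a word):
(root)
├─ G
│  └─ G
│     └─ C
│        └─ T
│           ├─ A
│           │  └─ G
│           │     └─ G *
│           ├─ C
│           │  └─ T *
│           ├─ G *
│           └─ T
│              └─ T
│                 └─ G
│                    └─ C *
└─ T
   ├─ A
   │  └─ G
   │     └─ G
   │        ├─ A
   │        │  └─ G
   │        │     └─ G *
   │        ├─ G
   │        │  └─ A
   │        │     └─ T
   │        │        └─ G *
   │        └─ T *
   └─ G
      └─ G
         └─ A
            └─ C
               └─ T *
Counting every labelled node above: 31.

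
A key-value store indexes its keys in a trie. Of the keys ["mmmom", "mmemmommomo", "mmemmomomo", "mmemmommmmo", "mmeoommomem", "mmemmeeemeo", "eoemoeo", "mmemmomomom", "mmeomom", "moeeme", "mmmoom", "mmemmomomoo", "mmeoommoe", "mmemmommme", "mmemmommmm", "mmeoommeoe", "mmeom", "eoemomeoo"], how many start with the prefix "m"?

16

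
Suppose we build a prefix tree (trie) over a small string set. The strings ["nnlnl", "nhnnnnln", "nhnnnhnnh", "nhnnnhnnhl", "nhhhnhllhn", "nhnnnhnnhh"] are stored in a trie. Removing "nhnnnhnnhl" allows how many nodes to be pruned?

1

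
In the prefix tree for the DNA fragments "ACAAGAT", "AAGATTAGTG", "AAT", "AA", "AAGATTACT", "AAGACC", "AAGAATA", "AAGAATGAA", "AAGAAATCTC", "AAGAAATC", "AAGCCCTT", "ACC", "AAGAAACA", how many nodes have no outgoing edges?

A leaf is a node with no children — equivalently, the end of a word that is not a proper prefix of any other stored word.
Those words: "AAGAAACA", "AAGAAATCTC", "AAGAATA", "AAGAATGAA", "AAGACC", "AAGATTACT", "AAGATTAGTG", "AAGCCCTT", "AAT", "ACAAGAT", "ACC"
Leaf count: 11

11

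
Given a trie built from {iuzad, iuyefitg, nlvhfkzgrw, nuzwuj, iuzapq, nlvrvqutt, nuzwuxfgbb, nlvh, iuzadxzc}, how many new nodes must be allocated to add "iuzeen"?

Walking "iuzeen" from the root, the first 3 characters ("iuz") follow existing edges; "e" is the first miss.
New nodes needed: |"iuzeen"| − 3 = 6 − 3 = 3.

3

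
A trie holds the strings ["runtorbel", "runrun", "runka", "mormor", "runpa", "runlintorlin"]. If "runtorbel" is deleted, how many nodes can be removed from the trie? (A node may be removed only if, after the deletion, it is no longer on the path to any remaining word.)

6

A node on "runtorbel"'s path can go only if nothing else ends at it or branches off below it.
The suffix "torbel" (6 nodes) is used only by "runtorbel"; the node for "run" still has the child "r", so pruning stops there.
Nodes removed: 6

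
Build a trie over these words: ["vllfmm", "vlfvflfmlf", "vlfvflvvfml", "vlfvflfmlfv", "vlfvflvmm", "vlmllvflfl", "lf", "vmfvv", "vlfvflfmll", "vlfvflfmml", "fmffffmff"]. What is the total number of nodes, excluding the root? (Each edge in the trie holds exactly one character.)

Count nodes per top-level branch (shared prefixes stored once):
  'f'-branch (fmffffmff): 9 nodes
  'l'-branch (lf): 2 nodes
  'v'-branch (vlfvflfmlf, vlfvflfmlfv, vlfvflfmll, vlfvflfmml, vlfvflvmm, vlfvflvvfml, vllfmm, vlmllvflfl, vmfvv): 37 nodes
Sum: 48

48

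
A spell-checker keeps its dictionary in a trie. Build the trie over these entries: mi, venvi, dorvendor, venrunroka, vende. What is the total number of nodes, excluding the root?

25

For each word, the new-node count is its length minus the longest prefix already in the trie:
  "mi" → 2 new (m, i)
  "venvi" → 5 new (v, e, n, v, i)
  "dorvendor" → 9 new (d, o, r, v, e, n, d, o, r)
  "venrunroka" → prefix "ven" already present; 7 new (r, u, n, r, o, k, a)
  "vende" → prefix "ven" already present; 2 new (d, e)
Total nodes = 2 + 5 + 9 + 7 + 2 = 25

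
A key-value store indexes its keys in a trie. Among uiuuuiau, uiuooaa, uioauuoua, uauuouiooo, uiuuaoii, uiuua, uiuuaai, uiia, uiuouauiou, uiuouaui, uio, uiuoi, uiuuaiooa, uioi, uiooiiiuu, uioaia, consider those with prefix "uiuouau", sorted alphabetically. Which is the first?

uiuouaui

DFS of the "uiuouau" subtree visits, in order: "uiuouaui", "uiuouauiou"
The 1st is uiuouaui.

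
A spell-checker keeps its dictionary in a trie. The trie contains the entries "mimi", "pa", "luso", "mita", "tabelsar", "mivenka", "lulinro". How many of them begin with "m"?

Traverse to the node for "m", then collect every word in that subtree.
Matches: "mimi", "mita", "mivenka"
Count: 3

3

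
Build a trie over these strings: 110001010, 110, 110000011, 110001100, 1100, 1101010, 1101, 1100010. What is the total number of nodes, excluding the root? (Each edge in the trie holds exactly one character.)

20

Trie structure (* marks end of a word):
(root)
└─ 1
   └─ 1
      └─ 0 *
         ├─ 0 *
         │  └─ 0
         │     ├─ 0
         │     │  └─ 0
         │     │     └─ 1
         │     │        └─ 1 *
         │     └─ 1
         │        ├─ 0 *
         │        │  └─ 1
         │        │     └─ 0 *
         │        └─ 1
         │           └─ 0
         │              └─ 0 *
         └─ 1 *
            └─ 0
               └─ 1
                  └─ 0 *
Counting every labelled node above: 20.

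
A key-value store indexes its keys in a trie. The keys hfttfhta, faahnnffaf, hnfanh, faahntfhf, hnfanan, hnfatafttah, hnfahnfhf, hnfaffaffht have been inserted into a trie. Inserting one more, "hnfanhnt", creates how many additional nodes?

2

The longest prefix of "hnfanhnt" already in the trie is "hnfanh" (length 6).
So 8 − 6 = 2 new nodes.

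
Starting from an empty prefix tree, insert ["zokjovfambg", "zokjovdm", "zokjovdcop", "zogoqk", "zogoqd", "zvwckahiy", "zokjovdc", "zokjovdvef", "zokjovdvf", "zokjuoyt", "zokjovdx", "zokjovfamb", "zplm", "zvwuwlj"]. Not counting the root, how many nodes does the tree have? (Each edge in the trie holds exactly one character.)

Count nodes per top-level branch (shared prefixes stored once):
  'z'-branch (zogoqd, zogoqk, zokjovdc, zokjovdcop, zokjovdm, zokjovdvef, zokjovdvf, zokjovdx, zokjovfamb, zokjovfambg, zokjuoyt, zplm, zvwckahiy, zvwuwlj): 45 nodes
Sum: 45

45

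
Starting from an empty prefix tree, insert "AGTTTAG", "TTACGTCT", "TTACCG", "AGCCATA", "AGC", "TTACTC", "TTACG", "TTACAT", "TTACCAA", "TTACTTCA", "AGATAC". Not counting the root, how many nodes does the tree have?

35

For each word, the new-node count is its length minus the longest prefix already in the trie:
  "AGTTTAG" → 7 new (A, G, T, T, T, A, G)
  "TTACGTCT" → 8 new (T, T, A, C, G, T, C, T)
  "TTACCG" → prefix "TTAC" already present; 2 new (C, G)
  "AGCCATA" → prefix "AG" already present; 5 new (C, C, A, T, A)
  "AGC" → prefix "AGC" already present; 0 new (none)
  "TTACTC" → prefix "TTAC" already present; 2 new (T, C)
  "TTACG" → prefix "TTACG" already present; 0 new (none)
  "TTACAT" → prefix "TTAC" already present; 2 new (A, T)
  "TTACCAA" → prefix "TTACC" already present; 2 new (A, A)
  "TTACTTCA" → prefix "TTACT" already present; 3 new (T, C, A)
  "AGATAC" → prefix "AG" already present; 4 new (A, T, A, C)
Total nodes = 7 + 8 + 2 + 5 + 0 + 2 + 0 + 2 + 2 + 3 + 4 = 35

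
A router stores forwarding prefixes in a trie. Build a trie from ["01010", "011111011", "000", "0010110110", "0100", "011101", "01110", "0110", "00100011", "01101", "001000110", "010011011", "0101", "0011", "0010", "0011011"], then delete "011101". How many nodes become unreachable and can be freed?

Walk "011101" from the leaf back toward the root, removing each node that no remaining word uses.
The suffix "1" (1 node) is used only by "011101"; "01110" is itself a stored word, so pruning stops there.
Nodes removed: 1

1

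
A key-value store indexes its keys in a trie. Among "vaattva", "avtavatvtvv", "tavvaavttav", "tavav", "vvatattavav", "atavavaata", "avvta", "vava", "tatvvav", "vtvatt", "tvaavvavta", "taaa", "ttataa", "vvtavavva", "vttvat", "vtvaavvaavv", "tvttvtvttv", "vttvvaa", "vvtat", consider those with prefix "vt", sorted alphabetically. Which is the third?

Words with prefix "vt", in lexicographic order: "vttvat", "vttvvaa", "vtvaavvaavv", "vtvatt"
Position 3: vtvaavvaavv

vtvaavvaavv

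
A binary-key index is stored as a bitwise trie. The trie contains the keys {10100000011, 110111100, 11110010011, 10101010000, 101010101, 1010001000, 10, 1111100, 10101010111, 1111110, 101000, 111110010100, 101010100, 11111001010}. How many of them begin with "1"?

14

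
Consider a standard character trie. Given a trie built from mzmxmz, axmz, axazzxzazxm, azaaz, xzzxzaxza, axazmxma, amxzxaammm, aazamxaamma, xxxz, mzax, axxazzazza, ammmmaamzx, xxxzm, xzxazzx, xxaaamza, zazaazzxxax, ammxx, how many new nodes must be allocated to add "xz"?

0

"xz" is already a full path in the trie; only an end-marker is added.
No new nodes are needed: 0.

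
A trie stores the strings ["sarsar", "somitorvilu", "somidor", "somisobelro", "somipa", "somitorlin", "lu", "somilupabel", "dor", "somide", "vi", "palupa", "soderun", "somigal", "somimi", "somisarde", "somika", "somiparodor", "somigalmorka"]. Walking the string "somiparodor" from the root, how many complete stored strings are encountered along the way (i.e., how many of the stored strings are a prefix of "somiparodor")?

Check each prefix of "somiparodor" against the stored set — each match is an end-marker on the path.
Prefixes of the query that are stored words: "somipa", "somiparodor"
Count: 2

2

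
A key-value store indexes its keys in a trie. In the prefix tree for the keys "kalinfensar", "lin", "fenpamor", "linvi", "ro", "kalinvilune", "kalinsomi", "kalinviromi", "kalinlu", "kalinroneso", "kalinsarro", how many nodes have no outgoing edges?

A leaf is a node with no children — equivalently, the end of a word that is not a proper prefix of any other stored word.
Those words: "fenpamor", "kalinfensar", "kalinlu", "kalinroneso", "kalinsarro", "kalinsomi", "kalinvilune", "kalinviromi", "linvi", "ro"
Leaf count: 10

10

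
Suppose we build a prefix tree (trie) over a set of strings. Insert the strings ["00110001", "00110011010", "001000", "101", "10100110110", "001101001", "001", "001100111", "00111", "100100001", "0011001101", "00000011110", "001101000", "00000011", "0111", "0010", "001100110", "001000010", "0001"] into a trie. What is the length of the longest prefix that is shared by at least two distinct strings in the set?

Equivalently: take the maximum, over all pairs, of their longest common prefix length.
"0011001101" and "00110011010" agree on "0011001101" (10 characters) before diverging; nothing deeper is shared.
Longest shared-prefix length: 10

10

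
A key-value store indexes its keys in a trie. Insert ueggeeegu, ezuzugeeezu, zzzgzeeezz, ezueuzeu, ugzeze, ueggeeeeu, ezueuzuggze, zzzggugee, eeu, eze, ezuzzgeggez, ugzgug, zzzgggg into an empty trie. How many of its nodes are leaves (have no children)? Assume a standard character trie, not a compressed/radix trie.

Leaves are exactly the stored words that no other stored word extends.
Those words: "eeu", "eze", "ezueuzeu", "ezueuzuggze", "ezuzugeeezu", "ezuzzgeggez", "ueggeeeeu", "ueggeeegu", "ugzeze", "ugzgug", "zzzgggg", "zzzggugee", "zzzgzeeezz"
Leaf count: 13

13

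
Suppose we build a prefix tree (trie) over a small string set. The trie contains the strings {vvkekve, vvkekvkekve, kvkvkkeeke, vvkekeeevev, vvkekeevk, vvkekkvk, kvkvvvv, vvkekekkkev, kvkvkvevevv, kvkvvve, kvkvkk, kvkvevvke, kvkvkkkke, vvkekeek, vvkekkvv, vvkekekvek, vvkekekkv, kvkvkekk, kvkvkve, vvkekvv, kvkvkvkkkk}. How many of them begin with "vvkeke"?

Walk to "vvkeke"; the words in its subtree are exactly those with that prefix.
Matches: "vvkekeeevev", "vvkekeek", "vvkekeevk", "vvkekekkkev", "vvkekekkv", "vvkekekvek"
Count: 6

6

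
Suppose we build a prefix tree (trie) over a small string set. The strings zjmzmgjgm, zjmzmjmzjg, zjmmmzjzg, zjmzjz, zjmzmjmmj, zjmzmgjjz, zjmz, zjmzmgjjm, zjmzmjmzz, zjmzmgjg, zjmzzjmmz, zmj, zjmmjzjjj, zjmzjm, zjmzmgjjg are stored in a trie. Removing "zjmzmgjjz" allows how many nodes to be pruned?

1

A node on "zjmzmgjjz"'s path can go only if nothing else ends at it or branches off below it.
The suffix "z" (1 node) is used only by "zjmzmgjjz"; the node for "zjmzmgjj" still has the child "m", so pruning stops there.
Nodes removed: 1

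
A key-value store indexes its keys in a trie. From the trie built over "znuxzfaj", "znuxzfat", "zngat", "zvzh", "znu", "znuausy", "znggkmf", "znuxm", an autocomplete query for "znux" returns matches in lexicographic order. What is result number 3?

Filter for "znux…" and sort: "znuxm", "znuxzfaj", "znuxzfat"
The 3rd is znuxzfat.

znuxzfat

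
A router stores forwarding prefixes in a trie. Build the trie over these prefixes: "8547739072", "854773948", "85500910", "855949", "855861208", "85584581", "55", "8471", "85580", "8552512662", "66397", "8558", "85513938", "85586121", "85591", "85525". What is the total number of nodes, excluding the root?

56

For each word, the new-node count is its length minus the longest prefix already in the trie:
  "8547739072" → 10 new (8, 5, 4, 7, 7, 3, 9, 0, 7, 2)
  "854773948" → prefix "8547739" already present; 2 new (4, 8)
  "85500910" → prefix "85" already present; 6 new (5, 0, 0, 9, 1, 0)
  "855949" → prefix "855" already present; 3 new (9, 4, 9)
  "855861208" → prefix "855" already present; 6 new (8, 6, 1, 2, 0, 8)
  "85584581" → prefix "8558" already present; 4 new (4, 5, 8, 1)
  "55" → 2 new (5, 5)
  "8471" → prefix "8" already present; 3 new (4, 7, 1)
  "85580" → prefix "8558" already present; 1 new (0)
  "8552512662" → prefix "855" already present; 7 new (2, 5, 1, 2, 6, 6, 2)
  "66397" → 5 new (6, 6, 3, 9, 7)
  "8558" → prefix "8558" already present; 0 new (none)
  "85513938" → prefix "855" already present; 5 new (1, 3, 9, 3, 8)
  "85586121" → prefix "8558612" already present; 1 new (1)
  "85591" → prefix "8559" already present; 1 new (1)
  "85525" → prefix "85525" already present; 0 new (none)
Total nodes = 10 + 2 + 6 + 3 + 6 + 4 + 2 + 3 + 1 + 7 + 5 + 0 + 5 + 1 + 1 + 0 = 56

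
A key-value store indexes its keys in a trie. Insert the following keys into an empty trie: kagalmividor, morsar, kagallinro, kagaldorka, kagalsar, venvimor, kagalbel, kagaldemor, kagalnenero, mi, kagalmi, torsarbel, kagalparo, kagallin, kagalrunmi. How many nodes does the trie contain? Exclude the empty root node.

71

Insert word by word; a character creates a node only if that edge doesn't already exist:
  "kagalmividor" → 12 new (k, a, g, a, l, m, i, v, i, d, o, r)
  "morsar" → 6 new (m, o, r, s, a, r)
  "kagallinro" → prefix "kagal" already present; 5 new (l, i, n, r, o)
  "kagaldorka" → prefix "kagal" already present; 5 new (d, o, r, k, a)
  "kagalsar" → prefix "kagal" already present; 3 new (s, a, r)
  "venvimor" → 8 new (v, e, n, v, i, m, o, r)
  "kagalbel" → prefix "kagal" already present; 3 new (b, e, l)
  "kagaldemor" → prefix "kagald" already present; 4 new (e, m, o, r)
  "kagalnenero" → prefix "kagal" already present; 6 new (n, e, n, e, r, o)
  "mi" → prefix "m" already present; 1 new (i)
  "kagalmi" → prefix "kagalmi" already present; 0 new (none)
  "torsarbel" → 9 new (t, o, r, s, a, r, b, e, l)
  "kagalparo" → prefix "kagal" already present; 4 new (p, a, r, o)
  "kagallin" → prefix "kagallin" already present; 0 new (none)
  "kagalrunmi" → prefix "kagal" already present; 5 new (r, u, n, m, i)
Total nodes = 12 + 6 + 5 + 5 + 3 + 8 + 3 + 4 + 6 + 1 + 0 + 9 + 4 + 0 + 5 = 71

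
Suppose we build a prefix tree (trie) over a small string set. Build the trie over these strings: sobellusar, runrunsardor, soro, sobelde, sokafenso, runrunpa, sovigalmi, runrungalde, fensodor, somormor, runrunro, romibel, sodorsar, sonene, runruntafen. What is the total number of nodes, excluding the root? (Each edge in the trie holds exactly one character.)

84

Trace insertions, counting only characters that open a new branch:
  "sobellusar" → 10 new (s, o, b, e, l, l, u, s, a, r)
  "runrunsardor" → 12 new (r, u, n, r, u, n, s, a, r, d, o, r)
  "soro" → prefix "so" already present; 2 new (r, o)
  "sobelde" → prefix "sobel" already present; 2 new (d, e)
  "sokafenso" → prefix "so" already present; 7 new (k, a, f, e, n, s, o)
  "runrunpa" → prefix "runrun" already present; 2 new (p, a)
  "sovigalmi" → prefix "so" already present; 7 new (v, i, g, a, l, m, i)
  "runrungalde" → prefix "runrun" already present; 5 new (g, a, l, d, e)
  "fensodor" → 8 new (f, e, n, s, o, d, o, r)
  "somormor" → prefix "so" already present; 6 new (m, o, r, m, o, r)
  "runrunro" → prefix "runrun" already present; 2 new (r, o)
  "romibel" → prefix "r" already present; 6 new (o, m, i, b, e, l)
  "sodorsar" → prefix "so" already present; 6 new (d, o, r, s, a, r)
  "sonene" → prefix "so" already present; 4 new (n, e, n, e)
  "runruntafen" → prefix "runrun" already present; 5 new (t, a, f, e, n)
Total nodes = 10 + 12 + 2 + 2 + 7 + 2 + 7 + 5 + 8 + 6 + 2 + 6 + 6 + 4 + 5 = 84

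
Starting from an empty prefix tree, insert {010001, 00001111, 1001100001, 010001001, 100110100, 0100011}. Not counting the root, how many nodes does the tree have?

30

Trie structure (* marks end of a word):
(root)
├─ 0
│  ├─ 0
│  │  └─ 0
│  │     └─ 0
│  │        └─ 1
│  │           └─ 1
│  │              └─ 1
│  │                 └─ 1 *
│  └─ 1
│     └─ 0
│        └─ 0
│           └─ 0
│              └─ 1 *
│                 ├─ 0
│                 │  └─ 0
│                 │     └─ 1 *
│                 └─ 1 *
└─ 1
   └─ 0
      └─ 0
         └─ 1
            └─ 1
               └─ 0
                  ├─ 0
                  │  └─ 0
                  │     └─ 0
                  │        └─ 1 *
                  └─ 1
                     └─ 0
                        └─ 0 *
Counting every labelled node above: 30.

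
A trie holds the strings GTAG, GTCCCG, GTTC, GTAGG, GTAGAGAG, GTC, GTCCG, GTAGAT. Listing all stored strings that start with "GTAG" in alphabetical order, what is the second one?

GTAGAGAG

Filter for "GTAG…" and sort: "GTAG", "GTAGAGAG", "GTAGAT", "GTAGG"
The 2nd is GTAGAGAG.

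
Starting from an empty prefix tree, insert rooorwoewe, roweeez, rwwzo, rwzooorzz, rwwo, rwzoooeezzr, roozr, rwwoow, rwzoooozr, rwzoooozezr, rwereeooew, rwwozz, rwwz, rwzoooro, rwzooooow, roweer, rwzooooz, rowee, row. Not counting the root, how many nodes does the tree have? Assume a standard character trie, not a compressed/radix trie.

56

Trace insertions, counting only characters that open a new branch:
  "rooorwoewe" → 10 new (r, o, o, o, r, w, o, e, w, e)
  "roweeez" → prefix "ro" already present; 5 new (w, e, e, e, z)
  "rwwzo" → prefix "r" already present; 4 new (w, w, z, o)
  "rwzooorzz" → prefix "rw" already present; 7 new (z, o, o, o, r, z, z)
  "rwwo" → prefix "rww" already present; 1 new (o)
  "rwzoooeezzr" → prefix "rwzooo" already present; 5 new (e, e, z, z, r)
  "roozr" → prefix "roo" already present; 2 new (z, r)
  "rwwoow" → prefix "rwwo" already present; 2 new (o, w)
  "rwzoooozr" → prefix "rwzooo" already present; 3 new (o, z, r)
  "rwzoooozezr" → prefix "rwzooooz" already present; 3 new (e, z, r)
  "rwereeooew" → prefix "rw" already present; 8 new (e, r, e, e, o, o, e, w)
  "rwwozz" → prefix "rwwo" already present; 2 new (z, z)
  "rwwz" → prefix "rwwz" already present; 0 new (none)
  "rwzoooro" → prefix "rwzooor" already present; 1 new (o)
  "rwzooooow" → prefix "rwzoooo" already present; 2 new (o, w)
  "roweer" → prefix "rowee" already present; 1 new (r)
  "rwzooooz" → prefix "rwzooooz" already present; 0 new (none)
  "rowee" → prefix "rowee" already present; 0 new (none)
  "row" → prefix "row" already present; 0 new (none)
Total nodes = 10 + 5 + 4 + 7 + 1 + 5 + 2 + 2 + 3 + 3 + 8 + 2 + 0 + 1 + 2 + 1 + 0 + 0 + 0 = 56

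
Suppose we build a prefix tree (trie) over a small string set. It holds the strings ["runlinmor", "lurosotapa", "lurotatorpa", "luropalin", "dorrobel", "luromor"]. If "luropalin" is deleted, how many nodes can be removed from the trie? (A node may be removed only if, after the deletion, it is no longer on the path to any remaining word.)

5

A node on "luropalin"'s path can go only if nothing else ends at it or branches off below it.
The suffix "palin" (5 nodes) is used only by "luropalin"; the node for "luro" still has the child "s", so pruning stops there.
Nodes removed: 5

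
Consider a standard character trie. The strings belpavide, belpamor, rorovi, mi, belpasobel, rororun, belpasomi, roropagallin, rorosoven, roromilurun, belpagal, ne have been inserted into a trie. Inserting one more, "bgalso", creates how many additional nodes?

5

The longest prefix of "bgalso" already in the trie is "b" (length 1).
New nodes needed: |"bgalso"| − 1 = 6 − 1 = 5.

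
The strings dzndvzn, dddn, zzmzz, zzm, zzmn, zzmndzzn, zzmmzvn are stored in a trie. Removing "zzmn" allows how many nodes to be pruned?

A node on "zzmn"'s path can go only if nothing else ends at it or branches off below it.
Every node on "zzmn" is still needed (e.g. by "zzmndzzn"), so nothing is freed.
Nodes removed: 0

0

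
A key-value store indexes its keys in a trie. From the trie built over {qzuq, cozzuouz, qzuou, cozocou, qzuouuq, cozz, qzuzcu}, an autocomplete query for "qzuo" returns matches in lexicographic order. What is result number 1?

qzuou

DFS of the "qzuo" subtree visits, in order: "qzuou", "qzuouuq"
The 1st is qzuou.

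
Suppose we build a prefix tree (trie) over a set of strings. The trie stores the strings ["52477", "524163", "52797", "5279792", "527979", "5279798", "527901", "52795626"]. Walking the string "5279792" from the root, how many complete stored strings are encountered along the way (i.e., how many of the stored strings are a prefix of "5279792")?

3

Walk "5279792" from the root; an end-of-word marker is hit whenever a stored word is a prefix of "5279792".
Prefixes of the query that are stored words: "52797", "527979", "5279792"
Count: 3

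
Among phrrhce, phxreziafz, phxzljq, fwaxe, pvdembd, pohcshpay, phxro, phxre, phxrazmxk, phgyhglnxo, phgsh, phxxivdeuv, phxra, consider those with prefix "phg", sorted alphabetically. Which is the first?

Filter for "phg…" and sort: "phgsh", "phgyhglnxo"
Position 1: phgsh

phgsh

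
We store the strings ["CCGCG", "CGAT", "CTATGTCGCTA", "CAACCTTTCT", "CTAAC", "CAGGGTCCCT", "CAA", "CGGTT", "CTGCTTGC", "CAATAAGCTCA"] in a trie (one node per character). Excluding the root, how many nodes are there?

Count nodes per top-level branch (shared prefixes stored once):
  'C'-branch (CAA, CAACCTTTCT, CAATAAGCTCA, CAGGGTCCCT, CCGCG, CGAT, CGGTT, CTAAC, CTATGTCGCTA, CTGCTTGC): 54 nodes
Sum: 54

54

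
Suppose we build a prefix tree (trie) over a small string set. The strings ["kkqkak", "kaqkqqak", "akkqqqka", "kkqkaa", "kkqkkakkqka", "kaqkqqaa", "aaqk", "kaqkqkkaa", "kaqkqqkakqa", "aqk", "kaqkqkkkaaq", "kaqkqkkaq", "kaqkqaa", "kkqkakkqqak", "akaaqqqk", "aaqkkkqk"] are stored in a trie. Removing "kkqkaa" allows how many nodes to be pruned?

After clearing the end-marker at "kkqkaa", prune upward until reaching a node still needed by another word.
The suffix "a" (1 node) is used only by "kkqkaa"; the node for "kkqka" still has the child "k", so pruning stops there.
Nodes removed: 1

1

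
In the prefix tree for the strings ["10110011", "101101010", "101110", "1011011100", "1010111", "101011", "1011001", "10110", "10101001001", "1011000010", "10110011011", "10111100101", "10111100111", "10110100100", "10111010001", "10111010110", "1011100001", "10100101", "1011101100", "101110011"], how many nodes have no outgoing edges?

15

Leaves are exactly the stored words that no other stored word extends.
Those words: "10100101", "10101001001", "1010111", "1011000010", "10110011011", "10110100100", "101101010", "1011011100", "1011100001", "101110011", "10111010001", "10111010110", "1011101100", "10111100101", "10111100111"
Leaf count: 15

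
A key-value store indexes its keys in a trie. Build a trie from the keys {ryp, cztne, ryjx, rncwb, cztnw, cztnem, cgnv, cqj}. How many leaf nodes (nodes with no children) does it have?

7

Leaves are exactly the stored words that no other stored word extends.
Those words: "cgnv", "cqj", "cztnem", "cztnw", "rncwb", "ryjx", "ryp"
Leaf count: 7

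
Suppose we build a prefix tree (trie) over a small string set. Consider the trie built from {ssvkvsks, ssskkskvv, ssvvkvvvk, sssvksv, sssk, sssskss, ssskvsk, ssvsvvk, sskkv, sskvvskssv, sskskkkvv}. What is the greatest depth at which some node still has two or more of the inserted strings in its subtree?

The deepest shared node is where two words last agree before diverging.
e.g. "sssk" and "ssskkskvv" share the prefix "sssk" of length 4; no pair shares a longer one.
Longest shared-prefix length: 4

4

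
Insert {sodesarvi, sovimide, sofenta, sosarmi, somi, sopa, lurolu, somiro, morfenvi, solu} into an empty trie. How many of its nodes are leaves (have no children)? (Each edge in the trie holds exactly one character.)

9

Leaves are exactly the stored words that no other stored word extends.
Those words: "lurolu", "morfenvi", "sodesarvi", "sofenta", "solu", "somiro", "sopa", "sosarmi", "sovimide"
Leaf count: 9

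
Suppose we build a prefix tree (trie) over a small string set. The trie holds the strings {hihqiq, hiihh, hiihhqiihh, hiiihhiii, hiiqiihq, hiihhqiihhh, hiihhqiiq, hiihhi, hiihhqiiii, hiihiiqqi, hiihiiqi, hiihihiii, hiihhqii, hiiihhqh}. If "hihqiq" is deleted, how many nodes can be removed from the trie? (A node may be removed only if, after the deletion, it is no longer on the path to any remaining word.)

4

Walk "hihqiq" from the leaf back toward the root, removing each node that no remaining word uses.
The suffix "hqiq" (4 nodes) is used only by "hihqiq"; the node for "hi" still has the child "i", so pruning stops there.
Nodes removed: 4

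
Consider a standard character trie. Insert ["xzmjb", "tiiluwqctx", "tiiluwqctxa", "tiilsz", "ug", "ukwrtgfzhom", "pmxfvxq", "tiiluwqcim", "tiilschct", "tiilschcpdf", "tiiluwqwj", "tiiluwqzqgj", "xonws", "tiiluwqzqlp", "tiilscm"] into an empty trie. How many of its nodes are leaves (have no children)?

Leaves are exactly the stored words that no other stored word extends.
Those words: "pmxfvxq", "tiilschcpdf", "tiilschct", "tiilscm", "tiilsz", "tiiluwqcim", "tiiluwqctxa", "tiiluwqwj", "tiiluwqzqgj", "tiiluwqzqlp", "ug", "ukwrtgfzhom", "xonws", "xzmjb"
Leaf count: 14

14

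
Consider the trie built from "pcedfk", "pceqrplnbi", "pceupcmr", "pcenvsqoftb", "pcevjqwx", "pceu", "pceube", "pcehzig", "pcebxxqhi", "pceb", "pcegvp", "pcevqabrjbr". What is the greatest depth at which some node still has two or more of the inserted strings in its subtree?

4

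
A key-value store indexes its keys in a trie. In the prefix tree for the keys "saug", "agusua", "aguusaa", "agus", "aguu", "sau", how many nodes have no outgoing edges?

3

Leaves are exactly the stored words that no other stored word extends.
Those words: "agusua", "aguusaa", "saug"
Leaf count: 3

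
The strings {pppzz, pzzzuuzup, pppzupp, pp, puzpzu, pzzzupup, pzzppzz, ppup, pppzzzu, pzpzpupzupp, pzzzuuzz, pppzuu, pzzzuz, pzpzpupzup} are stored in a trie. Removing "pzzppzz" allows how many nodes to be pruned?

After clearing the end-marker at "pzzppzz", prune upward until reaching a node still needed by another word.
The suffix "ppzz" (4 nodes) is used only by "pzzppzz"; the node for "pzz" still has the child "z", so pruning stops there.
Nodes removed: 4

4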